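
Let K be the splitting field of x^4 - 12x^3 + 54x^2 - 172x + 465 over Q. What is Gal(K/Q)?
The polynomial is an irreducible quartic over Q and its discriminant is 1358954496 = 36864^2, a perfect square, so the Galois group is contained in A_4. The resolvent cubic y^3 - 54*y^2 + 204*y + 3896 is irreducible over Q. An irreducible resolvent with square discriminant gives A_4.

A_4, the alternating group on 4 letters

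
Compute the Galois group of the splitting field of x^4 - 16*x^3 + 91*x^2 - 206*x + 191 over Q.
The polynomial is an irreducible quartic over Q and its discriminant is 29282000, which is not a perfect square, so the Galois group is not contained in A_4. The resolvent cubic y^3 - 91*y^2 + 2532*y - 21808 has exactly one rational root, so the Galois group is C_4 or D_4. The quartic becomes reducible over Q(sqrt(disc)), so the group is C_4.

4T1: C_4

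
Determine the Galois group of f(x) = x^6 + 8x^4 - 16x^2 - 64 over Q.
The polynomial f is an irreducible sextic over Q, so G = Gal(f/Q) is one of the 16 transitive subgroups 6T1, ..., 6T16 of S_6. The discriminant of f is 164995463643136 = 12845056^2, a perfect square, so G is contained in A_6. The transitive groups of degree 6 contained in A_6 are: A_4 (6T4, order 12), S_4 (6T7, order 24), (C_3 x C_3) : C_4 (6T10, order 36), PSL(2,5) (6T12, order 60), A_6 (6T15, order 360). By Dedekind's theorem, for a prime p not dividing disc(f) the degrees of the irreducible factors of f mod p form the cycle type of an element of G. Factoring f modulo the 33 such primes p <= 149 (skipping 2, 7, which divide the discriminant), each new pattern first appears at: mod 3: f = (x^3 + x^2 + 2)(x^3 + 2x^2 + 1), pattern 3+3; mod 13: f = (x + 4)(x + 9)(x^2 + 5)(x^2 + 6), pattern 2+2+1+1. No other pattern occurs in this range, so the set of observed cycle types is {3+3, 2+2+1+1}. The candidates containing elements of all these cycle types are A_4 (6T4) of order 12, S_4 (6T7) of order 24, (C_3 x C_3) : C_4 (6T10) of order 36, PSL(2,5) (6T12) of order 60, A_6 (6T15) of order 360; the others are excluded. The observed types are precisely the cycle types that occur in A_4 (6T4) (apart from the identity). Each of the other remaining candidates has further cycle types, and by the Chebotarev density theorem the matching factorization patterns would occur for a proportion of primes equal to their share of the group: S_4 (6T7) additionally contains elements of type 4+2 (6 of its 24 elements, about 25% of primes); (C_3 x C_3) : C_4 (6T10) additionally contains elements of type 4+2, 3+1+1+1 (22 of its 36 elements, about 61% of primes); PSL(2,5) (6T12) additionally contains elements of type 5+1 (24 of its 60 elements, about 40% of primes); A_6 (6T15) additionally contains elements of type 5+1, 4+2, 3+1+1+1 (274 of its 360 elements, about 76% of primes). None of the 33 primes tested shows any such pattern (for each of these groups the chance of that is below 10^-4), which rules them out. Hence G = A_4 (6T4), of order 12.

A_4 (also written A4)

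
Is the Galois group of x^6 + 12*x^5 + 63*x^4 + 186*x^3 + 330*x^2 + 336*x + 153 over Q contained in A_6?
The polynomial is irreducible of degree 6 over Q. Its discriminant is -16003008, which is not a perfect square. A Galois group lies in the alternating group exactly when the discriminant is a square in Q, so the Galois group (PGL(2,5)) is not contained in A_6.

No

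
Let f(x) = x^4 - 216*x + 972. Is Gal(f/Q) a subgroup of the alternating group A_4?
Yes

The polynomial is irreducible of degree 4 over Q. Its discriminant is 176319369216 = 419904^2, a perfect square. A Galois group lies in the alternating group exactly when the discriminant is a square in Q, so the Galois group (A_4) is contained in A_4.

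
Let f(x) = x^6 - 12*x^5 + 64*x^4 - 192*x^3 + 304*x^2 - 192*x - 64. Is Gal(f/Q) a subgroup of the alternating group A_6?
The polynomial is irreducible of degree 6 over Q. Its discriminant is 164995463643136 = 12845056^2, a perfect square. A Galois group lies in the alternating group exactly when the discriminant is a square in Q, so the Galois group (A_4) is contained in A_6.

Yes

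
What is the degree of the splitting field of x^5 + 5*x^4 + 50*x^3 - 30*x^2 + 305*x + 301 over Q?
The degree of the splitting field over Q equals the order of the Galois group, so first determine the group. The polynomial f is an irreducible quintic over Q, so G = Gal(f/Q) is a transitive subgroup of S_5: one of C_5 (5T1, order 5), D_5 (5T2, order 10), F_20 (5T3, order 20), A_5 (5T4, order 60) or S_5 (5T5, order 120). The discriminant of f is 9333105664000000 = 96608000^2, a perfect square, so G is contained in A_5. The transitive groups of degree 5 contained in A_5 are: C_5 (5T1, order 5), D_5 (5T2, order 10), A_5 (5T4, order 60). By Dedekind's theorem, for a prime p not dividing disc(f) the degrees of the irreducible factors of f mod p form the cycle type of an element of G. Factoring f modulo the 2 such primes p <= 7 (skipping 2, 5, which divide the discriminant), each new pattern first appears at: mod 3: f = (x^5 + 2x^4 + 2x^3 + 2x + 1), pattern 5; mod 7: f = (x)(x + 3)(x^3 + 2x^2 + 2x + 6), pattern 3+1+1. No other pattern occurs in this range, so the set of observed cycle types is {5, 3+1+1}. Among the candidates above, the only group containing elements of all these cycle types is A_5 (5T4) — each of C_5 (5T1), D_5 (5T2) lacks at least one of them. Hence G = A_5 (5T4), of order 60. The Galois group A_5 (5T4) has order 60, so the splitting field has degree 60 over Q.

60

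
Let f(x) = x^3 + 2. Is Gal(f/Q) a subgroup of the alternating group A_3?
No

The polynomial is irreducible of degree 3 over Q. Its discriminant is -108, which is not a perfect square. A Galois group lies in the alternating group exactly when the discriminant is a square in Q, so the Galois group (S_3) is not contained in A_3.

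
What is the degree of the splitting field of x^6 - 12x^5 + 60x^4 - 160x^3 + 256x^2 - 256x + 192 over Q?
The degree of the splitting field over Q equals the order of the Galois group, so first determine the group. The polynomial f is an irreducible sextic over Q, so G = Gal(f/Q) is one of the 16 transitive subgroups 6T1, ..., 6T16 of S_6. The discriminant of f is -66039417143296, which is not a perfect square, so G is not contained in A_6. The transitive groups of degree 6 not contained in A_6 are: C_6 (6T1, order 6), S_3 (6T2, order 6), D_6 (6T3, order 12), C_3 x S_3 (6T5, order 18), A_4 x C_2 (6T6, order 24), S_4 (6T8, order 24), S_3 x S_3 (6T9, order 36), S_4 x C_2 (6T11, order 48), (S_3 x S_3) : C_2 (6T13, order 72), PGL(2,5) (6T14, order 120), S_6 (6T16, order 720). By Dedekind's theorem, for a prime p not dividing disc(f) the degrees of the irreducible factors of f mod p form the cycle type of an element of G. Factoring f modulo the 17 such primes p <= 67 (skipping 2, 31, which divide the discriminant), each new pattern first appears at: mod 3: f = (x)(x + 2)(x^4 + x^3 + x^2 + 1), pattern 4+1+1; mod 5: f = (x^3 + x + 4)(x^3 + 3x^2 + 4x + 3), pattern 3+3; mod 7: f = (x^6 + 2x^5 + 4x^4 + x^3 + 4x^2 + 3x + 3), pattern 6; mod 11: f = (x^2 + 5x + 3)(x^2 + 7x + 7)(x^2 + 9x + 6), pattern 2+2+2; mod 13: f = (x^2 + 9x + 2)(x^4 + 5x^3 + 12x + 5), pattern 4+2; mod 37: f = (x + 8)(x + 25)(x^2 + 14x + 32)(x^2 + 15x + 30), pattern 2+2+1+1; mod 47: f = (x + 8)(x + 16)(x + 27)(x + 35)(x^2 + 43x + 5), pattern 2+1+1+1+1. No other pattern occurs in this range, so the set of observed cycle types is {4+1+1, 3+3, 6, 2+2+2, 4+2, 2+2+1+1, 2+1+1+1+1}. The candidates containing elements of all these cycle types are S_4 x C_2 (6T11) of order 48, S_6 (6T16) of order 720; the others are excluded. The observed types are precisely the cycle types that occur in S_4 x C_2 (6T11) (apart from the identity). Each of the other remaining candidates has further cycle types, and by the Chebotarev density theorem the matching factorization patterns would occur for a proportion of primes equal to their share of the group: S_6 (6T16) additionally contains elements of type 5+1, 3+2+1, 3+1+1+1 (304 of its 720 elements, about 42% of primes). None of the 17 primes tested shows any such pattern (for each of these groups the chance of that is below 10^-4), which rules them out. Hence G = S_4 x C_2 (6T11), of order 48. The Galois group S_4 x C_2 (6T11) has order 48, so the splitting field has degree 48 over Q.

48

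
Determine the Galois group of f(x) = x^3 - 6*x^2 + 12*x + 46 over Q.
The polynomial is an irreducible cubic over Q and its discriminant is -78732, which is not a perfect square. For an irreducible cubic, a non-square discriminant gives Galois group S_3.

3T2: S_3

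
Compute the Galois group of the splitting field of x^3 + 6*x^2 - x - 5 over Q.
The polynomial is an irreducible cubic over Q and its discriminant is 4225 = 65^2, a perfect square. For an irreducible cubic, a square discriminant forces the Galois group to be A_3, the cyclic group of order 3.

C_3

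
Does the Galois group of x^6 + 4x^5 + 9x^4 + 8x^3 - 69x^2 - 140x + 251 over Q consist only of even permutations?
The polynomial is irreducible of degree 6 over Q. Its discriminant is 564385546240000 = 23756800^2, a perfect square. A Galois group lies in the alternating group exactly when the discriminant is a square in Q, so the Galois group ((C_3 x C_3) : C_4) is contained in A_6.

Yes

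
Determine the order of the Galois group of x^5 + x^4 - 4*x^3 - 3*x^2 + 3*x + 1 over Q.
The degree of the splitting field over Q equals the order of the Galois group, so first determine the group. The polynomial f is an irreducible quintic over Q, so G = Gal(f/Q) is a transitive subgroup of S_5: one of C_5 (5T1, order 5), D_5 (5T2, order 10), F_20 (5T3, order 20), A_5 (5T4, order 60) or S_5 (5T5, order 120). The discriminant of f is 14641 = 121^2, a perfect square, so G is contained in A_5. The transitive groups of degree 5 contained in A_5 are: C_5 (5T1, order 5), D_5 (5T2, order 10), A_5 (5T4, order 60). By Dedekind's theorem, for a prime p not dividing disc(f) the degrees of the irreducible factors of f mod p form the cycle type of an element of G. Factoring f modulo the 14 such primes p <= 47 (skipping 11, which divides the discriminant), each new pattern first appears at: mod 2: f = (x^5 + x^4 + x^2 + x + 1), pattern 5; mod 23: f = (x + 9)(x + 12)(x + 13)(x + 17)(x + 19), pattern 1+1+1+1+1. No other pattern occurs in this range, so the set of observed cycle types is {5, 1+1+1+1+1}. The candidates containing elements of all these cycle types are C_5 (5T1) of order 5, D_5 (5T2) of order 10, A_5 (5T4) of order 60; the others are excluded. The observed types are precisely the cycle types that occur in C_5 (5T1). Each of the other remaining candidates has further cycle types, and by the Chebotarev density theorem the matching factorization patterns would occur for a proportion of primes equal to their share of the group: D_5 (5T2) additionally contains elements of type 2+2+1 (5 of its 10 elements, about 50% of primes); A_5 (5T4) additionally contains elements of type 3+1+1, 2+2+1 (35 of its 60 elements, about 58% of primes). None of the 14 primes tested shows any such pattern (for each of these groups the chance of that is below 10^-4), which rules them out. Hence G = C_5 (5T1), of order 5. The Galois group C_5 (5T1) has order 5, so the splitting field has degree 5 over Q.

5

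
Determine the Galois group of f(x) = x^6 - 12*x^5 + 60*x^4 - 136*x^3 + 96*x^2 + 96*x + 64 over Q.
The polynomial f is an irreducible sextic over Q, so G = Gal(f/Q) is one of the 16 transitive subgroups 6T1, ..., 6T16 of S_6. The discriminant of f is -190210142896128, which is not a perfect square, so G is not contained in A_6. The transitive groups of degree 6 not contained in A_6 are: C_6 (6T1, order 6), S_3 (6T2, order 6), D_6 (6T3, order 12), C_3 x S_3 (6T5, order 18), A_4 x C_2 (6T6, order 24), S_4 (6T8, order 24), S_3 x S_3 (6T9, order 36), S_4 x C_2 (6T11, order 48), (S_3 x S_3) : C_2 (6T13, order 72), PGL(2,5) (6T14, order 120), S_6 (6T16, order 720). By Dedekind's theorem, for a prime p not dividing disc(f) the degrees of the irreducible factors of f mod p form the cycle type of an element of G. Factoring f modulo the 33 such primes p <= 149 (skipping 2, 3, which divide the discriminant), each new pattern first appears at: mod 5: f = (x^6 + 3x^5 + 4x^3 + x^2 + x + 4), pattern 6; mod 7: f = (x + 1)(x + 3)(x + 4)(x^3 + x^2 + 5x + 3), pattern 3+1+1+1; mod 17: f = (x^2 + 5x + 14)(x^2 + 6x + 12)(x^2 + 11x + 2), pattern 2+2+2; mod 19: f = (x^3 + 13x^2 + 12x + 1)(x^3 + 13x^2 + 12x + 7), pattern 3+3; mod 73: f = (x + 9)(x + 11)(x + 13)(x + 27)(x + 29)(x + 45), pattern 1+1+1+1+1+1. No other pattern occurs in this range, so the set of observed cycle types is {6, 3+1+1+1, 2+2+2, 3+3, 1+1+1+1+1+1}. The candidates containing elements of all these cycle types are C_3 x S_3 (6T5) of order 18, S_3 x S_3 (6T9) of order 36, (S_3 x S_3) : C_2 (6T13) of order 72, S_6 (6T16) of order 720; the others are excluded. The observed types are precisely the cycle types that occur in C_3 x S_3 (6T5). Each of the other remaining candidates has further cycle types, and by the Chebotarev density theorem the matching factorization patterns would occur for a proportion of primes equal to their share of the group: S_3 x S_3 (6T9) additionally contains elements of type 2+2+1+1 (9 of its 36 elements, about 25% of primes); (S_3 x S_3) : C_2 (6T13) additionally contains elements of type 4+2, 3+2+1, 2+2+1+1, 2+1+1+1+1 (45 of its 72 elements, about 62% of primes); S_6 (6T16) additionally contains elements of type 5+1, 4+2, 4+1+1, 3+2+1, 2+2+1+1, 2+1+1+1+1 (504 of its 720 elements, about 70% of primes). None of the 33 primes tested shows any such pattern (for each of these groups the chance of that is below 10^-4), which rules them out. Hence G = C_3 x S_3 (6T5), of order 18.

C_3 x S_3, the group 6T5 of order 18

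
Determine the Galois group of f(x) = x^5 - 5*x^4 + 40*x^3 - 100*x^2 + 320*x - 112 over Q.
The polynomial f is an irreducible quintic over Q, so G = Gal(f/Q) is a transitive subgroup of S_5: one of C_5 (5T1, order 5), D_5 (5T2, order 10), F_20 (5T3, order 20), A_5 (5T4, order 60) or S_5 (5T5, order 120). The discriminant of f is 5374771200000, which is not a perfect square, so G is not contained in A_5. The transitive groups of degree 5 not contained in A_5 are: F_20 (5T3, order 20), S_5 (5T5, order 120). By Dedekind's theorem, for a prime p not dividing disc(f) the degrees of the irreducible factors of f mod p form the cycle type of an element of G. Factoring f modulo the 18 such primes p <= 73 (skipping 2, 3, 5, which divide the discriminant), each new pattern first appears at: mod 7: f = (x)(x^4 + 2x^3 + 5x^2 + 5x + 5), pattern 4+1; mod 11: f = (x + 2)(x^2 + 3)(x^2 + 4x + 7), pattern 2+2+1; mod 19: f = (x^5 + 14x^4 + 2x^3 + 14x^2 + 16x + 2), pattern 5. No other pattern occurs in this range, so the set of observed cycle types is {4+1, 2+2+1, 5}. The candidates containing elements of all these cycle types are F_20 (5T3) of order 20, S_5 (5T5) of order 120; the others are excluded. The observed types are precisely the cycle types that occur in F_20 (5T3) (apart from the identity). Each of the other remaining candidates has further cycle types, and by the Chebotarev density theorem the matching factorization patterns would occur for a proportion of primes equal to their share of the group: S_5 (5T5) additionally contains elements of type 3+2, 3+1+1, 2+1+1+1 (50 of its 120 elements, about 42% of primes). None of the 18 primes tested shows any such pattern (for each of these groups the chance of that is below 10^-4), which rules them out. Hence G = F_20 (5T3), of order 20.

5T3: F_20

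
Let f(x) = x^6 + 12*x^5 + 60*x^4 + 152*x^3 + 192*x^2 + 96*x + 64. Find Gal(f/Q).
C_6 (also written C6)

The polynomial f is an irreducible sextic over Q, so G = Gal(f/Q) is one of the 16 transitive subgroups 6T1, ..., 6T16 of S_6. The discriminant of f is -21134460321792, which is not a perfect square, so G is not contained in A_6. The transitive groups of degree 6 not contained in A_6 are: C_6 (6T1, order 6), S_3 (6T2, order 6), D_6 (6T3, order 12), C_3 x S_3 (6T5, order 18), A_4 x C_2 (6T6, order 24), S_4 (6T8, order 24), S_3 x S_3 (6T9, order 36), S_4 x C_2 (6T11, order 48), (S_3 x S_3) : C_2 (6T13, order 72), PGL(2,5) (6T14, order 120), S_6 (6T16, order 720). By Dedekind's theorem, for a prime p not dividing disc(f) the degrees of the irreducible factors of f mod p form the cycle type of an element of G. Factoring f modulo the 37 such primes p <= 167 (skipping 2, 3, which divide the discriminant), each new pattern first appears at: mod 5: f = (x^6 + 2x^5 + 2x^3 + 2x^2 + x + 4), pattern 6; mod 7: f = (x^3 + 6x^2 + 5x + 3)(x^3 + 6x^2 + 5x + 5), pattern 3+3; mod 17: f = (x^2 + x + 2)(x^2 + 13x + 9)(x^2 + 15x + 13), pattern 2+2+2; mod 19: f = (x + 1)(x + 10)(x + 12)(x + 14)(x + 15)(x + 17), pattern 1+1+1+1+1+1. No other pattern occurs in this range, so the set of observed cycle types is {6, 3+3, 2+2+2, 1+1+1+1+1+1}. The candidates containing elements of all these cycle types are C_6 (6T1) of order 6, D_6 (6T3) of order 12, C_3 x S_3 (6T5) of order 18, A_4 x C_2 (6T6) of order 24, S_3 x S_3 (6T9) of order 36, S_4 x C_2 (6T11) of order 48, (S_3 x S_3) : C_2 (6T13) of order 72, PGL(2,5) (6T14) of order 120, S_6 (6T16) of order 720; the others are excluded. The observed types are precisely the cycle types that occur in C_6 (6T1). Each of the other remaining candidates has further cycle types, and by the Chebotarev density theorem the matching factorization patterns would occur for a proportion of primes equal to their share of the group: D_6 (6T3) additionally contains elements of type 2+2+1+1 (3 of its 12 elements, about 25% of primes); C_3 x S_3 (6T5) additionally contains elements of type 3+1+1+1 (4 of its 18 elements, about 22% of primes); A_4 x C_2 (6T6) additionally contains elements of type 2+2+1+1, 2+1+1+1+1 (6 of its 24 elements, about 25% of primes); S_3 x S_3 (6T9) additionally contains elements of type 3+1+1+1, 2+2+1+1 (13 of its 36 elements, about 36% of primes); S_4 x C_2 (6T11) additionally contains elements of type 4+2, 4+1+1, 2+2+1+1, 2+1+1+1+1 (24 of its 48 elements, about 50% of primes); (S_3 x S_3) : C_2 (6T13) additionally contains elements of type 4+2, 3+2+1, 3+1+1+1, 2+2+1+1, 2+1+1+1+1 (49 of its 72 elements, about 68% of primes); PGL(2,5) (6T14) additionally contains elements of type 5+1, 4+1+1, 2+2+1+1 (69 of its 120 elements, about 58% of primes); S_6 (6T16) additionally contains elements of type 5+1, 4+2, 4+1+1, 3+2+1, 3+1+1+1, 2+2+1+1, 2+1+1+1+1 (544 of its 720 elements, about 76% of primes). None of the 37 primes tested shows any such pattern (for each of these groups the chance of that is below 10^-4), which rules them out. Hence G = C_6 (6T1), of order 6.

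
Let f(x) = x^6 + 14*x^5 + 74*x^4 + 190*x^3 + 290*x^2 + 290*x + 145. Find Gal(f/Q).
(C_3 x C_3) : C_4, the transitive group 6T10 of order 36

The polynomial f is an irreducible sextic over Q, so G = Gal(f/Q) is one of the 16 transitive subgroups 6T1, ..., 6T16 of S_6. The discriminant of f is 90962560000 = 301600^2, a perfect square, so G is contained in A_6. The transitive groups of degree 6 contained in A_6 are: A_4 (6T4, order 12), S_4 (6T7, order 24), (C_3 x C_3) : C_4 (6T10, order 36), PSL(2,5) (6T12, order 60), A_6 (6T15, order 360). By Dedekind's theorem, for a prime p not dividing disc(f) the degrees of the irreducible factors of f mod p form the cycle type of an element of G. Factoring f modulo the 19 such primes p <= 83 (skipping 2, 5, 13, 29, which divide the discriminant), each new pattern first appears at: mod 3: f = (x^2 + 1)(x^4 + 2x^3 + x^2 + 2x + 1), pattern 4+2; mod 11: f = (x^3 + 4x^2 + 7x + 7)(x^3 + 10x^2 + 5x + 5), pattern 3+3; mod 19: f = (x + 3)(x + 6)(x^2 + 2x + 10)(x^2 + 3x + 14), pattern 2+2+1+1; mod 61: f = (x + 32)(x + 39)(x + 49)(x^3 + 16x^2 + 15x + 15), pattern 3+1+1+1. No other pattern occurs in this range, so the set of observed cycle types is {4+2, 3+3, 2+2+1+1, 3+1+1+1}. The candidates containing elements of all these cycle types are (C_3 x C_3) : C_4 (6T10) of order 36, A_6 (6T15) of order 360; the others are excluded. The observed types are precisely the cycle types that occur in (C_3 x C_3) : C_4 (6T10) (apart from the identity). Each of the other remaining candidates has further cycle types, and by the Chebotarev density theorem the matching factorization patterns would occur for a proportion of primes equal to their share of the group: A_6 (6T15) additionally contains elements of type 5+1 (144 of its 360 elements, about 40% of primes). None of the 19 primes tested shows any such pattern (for each of these groups the chance of that is below 10^-4), which rules them out. Hence G = (C_3 x C_3) : C_4 (6T10), of order 36.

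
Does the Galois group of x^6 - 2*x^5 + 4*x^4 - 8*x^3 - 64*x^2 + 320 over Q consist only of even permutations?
The polynomial is irreducible of degree 6 over Q. Its discriminant is 564385546240000 = 23756800^2, a perfect square. A Galois group lies in the alternating group exactly when the discriminant is a square in Q, so the Galois group ((C_3 x C_3) : C_4) is contained in A_6.

Yes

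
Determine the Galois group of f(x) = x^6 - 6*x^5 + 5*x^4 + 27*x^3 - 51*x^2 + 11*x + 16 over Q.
PSL(2,5) (order 60)

The polynomial f is an irreducible sextic over Q, so G = Gal(f/Q) is one of the 16 transitive subgroups 6T1, ..., 6T16 of S_6. The discriminant of f is 30991489 = 5567^2, a perfect square, so G is contained in A_6. The transitive groups of degree 6 contained in A_6 are: A_4 (6T4, order 12), S_4 (6T7, order 24), (C_3 x C_3) : C_4 (6T10, order 36), PSL(2,5) (6T12, order 60), A_6 (6T15, order 360). By Dedekind's theorem, for a prime p not dividing disc(f) the degrees of the irreducible factors of f mod p form the cycle type of an element of G. Factoring f modulo the 21 such primes p <= 79 (skipping 19, which divides the discriminant), each new pattern first appears at: mod 2: f = (x)(x^5 + x^3 + x^2 + x + 1), pattern 5+1; mod 7: f = (x^3 + 2x^2 + 4x + 5)(x^3 + 6x^2 + 3x + 6), pattern 3+3; mod 61: f = (x + 1)(x + 23)(x^2 + 44x + 55)(x^2 + 48x + 60), pattern 2+2+1+1. No other pattern occurs in this range, so the set of observed cycle types is {5+1, 3+3, 2+2+1+1}. The candidates containing elements of all these cycle types are PSL(2,5) (6T12) of order 60, A_6 (6T15) of order 360; the others are excluded. The observed types are precisely the cycle types that occur in PSL(2,5) (6T12) (apart from the identity). Each of the other remaining candidates has further cycle types, and by the Chebotarev density theorem the matching factorization patterns would occur for a proportion of primes equal to their share of the group: A_6 (6T15) additionally contains elements of type 4+2, 3+1+1+1 (130 of its 360 elements, about 36% of primes). None of the 21 primes tested shows any such pattern (for each of these groups the chance of that is below 10^-4), which rules them out. Hence G = PSL(2,5) (6T12), of order 60.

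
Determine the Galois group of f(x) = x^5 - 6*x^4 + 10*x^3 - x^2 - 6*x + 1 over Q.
The polynomial f is an irreducible quintic over Q, so G = Gal(f/Q) is a transitive subgroup of S_5: one of C_5 (5T1, order 5), D_5 (5T2, order 10), F_20 (5T3, order 20), A_5 (5T4, order 60) or S_5 (5T5, order 120). The discriminant of f is 14641 = 121^2, a perfect square, so G is contained in A_5. The transitive groups of degree 5 contained in A_5 are: C_5 (5T1, order 5), D_5 (5T2, order 10), A_5 (5T4, order 60). By Dedekind's theorem, for a prime p not dividing disc(f) the degrees of the irreducible factors of f mod p form the cycle type of an element of G. Factoring f modulo the 14 such primes p <= 47 (skipping 11, which divides the discriminant), each new pattern first appears at: mod 2: f = (x^5 + x^2 + 1), pattern 5; mod 23: f = (x + 3)(x + 5)(x + 9)(x + 10)(x + 13), pattern 1+1+1+1+1. No other pattern occurs in this range, so the set of observed cycle types is {5, 1+1+1+1+1}. The candidates containing elements of all these cycle types are C_5 (5T1) of order 5, D_5 (5T2) of order 10, A_5 (5T4) of order 60; the others are excluded. The observed types are precisely the cycle types that occur in C_5 (5T1). Each of the other remaining candidates has further cycle types, and by the Chebotarev density theorem the matching factorization patterns would occur for a proportion of primes equal to their share of the group: D_5 (5T2) additionally contains elements of type 2+2+1 (5 of its 10 elements, about 50% of primes); A_5 (5T4) additionally contains elements of type 3+1+1, 2+2+1 (35 of its 60 elements, about 58% of primes). None of the 14 primes tested shows any such pattern (for each of these groups the chance of that is below 10^-4), which rules them out. Hence G = C_5 (5T1), of order 5.

C_5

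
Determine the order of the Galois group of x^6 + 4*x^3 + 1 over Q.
12

The degree of the splitting field over Q equals the order of the Galois group, so first determine the group. The polynomial f is an irreducible sextic over Q, so G = Gal(f/Q) is one of the 16 transitive subgroups 6T1, ..., 6T16 of S_6. The discriminant of f is 1259712, which is not a perfect square, so G is not contained in A_6. The transitive groups of degree 6 not contained in A_6 are: C_6 (6T1, order 6), S_3 (6T2, order 6), D_6 (6T3, order 12), C_3 x S_3 (6T5, order 18), A_4 x C_2 (6T6, order 24), S_4 (6T8, order 24), S_3 x S_3 (6T9, order 36), S_4 x C_2 (6T11, order 48), (S_3 x S_3) : C_2 (6T13, order 72), PGL(2,5) (6T14, order 120), S_6 (6T16, order 720). By Dedekind's theorem, for a prime p not dividing disc(f) the degrees of the irreducible factors of f mod p form the cycle type of an element of G. Factoring f modulo the 79 such primes p <= 419 (skipping 2, 3, which divide the discriminant), each new pattern first appears at: mod 5: f = (x^6 + 4x^3 + 1), pattern 6; mod 7: f = (x^2 + 3x + 1)(x^2 + 5x + 2)(x^2 + 6x + 4), pattern 2+2+2; mod 11: f = (x + 2)(x + 6)(x^2 + 5x + 3)(x^2 + 9x + 4), pattern 2+2+1+1; mod 13: f = (x^3 + 6)(x^3 + 11), pattern 3+3; mod 97: f = (x + 18)(x + 27)(x + 31)(x + 48)(x + 72)(x + 95), pattern 1+1+1+1+1+1. No other pattern occurs in this range, so the set of observed cycle types is {6, 2+2+2, 2+2+1+1, 3+3, 1+1+1+1+1+1}. The candidates containing elements of all these cycle types are D_6 (6T3) of order 12, A_4 x C_2 (6T6) of order 24, S_3 x S_3 (6T9) of order 36, S_4 x C_2 (6T11) of order 48, (S_3 x S_3) : C_2 (6T13) of order 72, PGL(2,5) (6T14) of order 120, S_6 (6T16) of order 720; the others are excluded. The observed types are precisely the cycle types that occur in D_6 (6T3). Each of the other remaining candidates has further cycle types, and by the Chebotarev density theorem the matching factorization patterns would occur for a proportion of primes equal to their share of the group: A_4 x C_2 (6T6) additionally contains elements of type 2+1+1+1+1 (3 of its 24 elements, about 12% of primes); S_3 x S_3 (6T9) additionally contains elements of type 3+1+1+1 (4 of its 36 elements, about 11% of primes); S_4 x C_2 (6T11) additionally contains elements of type 4+2, 4+1+1, 2+1+1+1+1 (15 of its 48 elements, about 31% of primes); (S_3 x S_3) : C_2 (6T13) additionally contains elements of type 4+2, 3+2+1, 3+1+1+1, 2+1+1+1+1 (40 of its 72 elements, about 56% of primes); PGL(2,5) (6T14) additionally contains elements of type 5+1, 4+1+1 (54 of its 120 elements, about 45% of primes); S_6 (6T16) additionally contains elements of type 5+1, 4+2, 4+1+1, 3+2+1, 3+1+1+1, 2+1+1+1+1 (499 of its 720 elements, about 69% of primes). None of the 79 primes tested shows any such pattern (for each of these groups the chance of that is below 10^-4), which rules them out. Hence G = D_6 (6T3), of order 12. The Galois group D_6 (6T3) has order 12, so the splitting field has degree 12 over Q.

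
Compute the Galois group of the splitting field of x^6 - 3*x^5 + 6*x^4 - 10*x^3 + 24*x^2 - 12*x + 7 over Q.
The polynomial f is an irreducible sextic over Q, so G = Gal(f/Q) is one of the 16 transitive subgroups 6T1, ..., 6T16 of S_6. The discriminant of f is -94143178827, which is not a perfect square, so G is not contained in A_6. The transitive groups of degree 6 not contained in A_6 are: C_6 (6T1, order 6), S_3 (6T2, order 6), D_6 (6T3, order 12), C_3 x S_3 (6T5, order 18), A_4 x C_2 (6T6, order 24), S_4 (6T8, order 24), S_3 x S_3 (6T9, order 36), S_4 x C_2 (6T11, order 48), (S_3 x S_3) : C_2 (6T13, order 72), PGL(2,5) (6T14, order 120), S_6 (6T16, order 720). By Dedekind's theorem, for a prime p not dividing disc(f) the degrees of the irreducible factors of f mod p form the cycle type of an element of G. Factoring f modulo the 33 such primes p <= 139 (skipping 3, which divides the discriminant), each new pattern first appears at: mod 2: f = (x^6 + x^5 + 1), pattern 6; mod 7: f = (x)(x + 1)(x + 5)(x^3 + 5x^2 + 6x + 6), pattern 3+1+1+1; mod 17: f = (x^2 + 5x + 12)(x^2 + 12x + 14)(x^2 + 14x + 5), pattern 2+2+2; mod 19: f = (x^3 + 2x^2 + 14x + 3)(x^3 + 14x^2 + 2x + 15), pattern 3+3; mod 73: f = (x + 18)(x + 40)(x + 43)(x + 58)(x + 61)(x + 69), pattern 1+1+1+1+1+1. No other pattern occurs in this range, so the set of observed cycle types is {6, 3+1+1+1, 2+2+2, 3+3, 1+1+1+1+1+1}. The candidates containing elements of all these cycle types are C_3 x S_3 (6T5) of order 18, S_3 x S_3 (6T9) of order 36, (S_3 x S_3) : C_2 (6T13) of order 72, S_6 (6T16) of order 720; the others are excluded. The observed types are precisely the cycle types that occur in C_3 x S_3 (6T5). Each of the other remaining candidates has further cycle types, and by the Chebotarev density theorem the matching factorization patterns would occur for a proportion of primes equal to their share of the group: S_3 x S_3 (6T9) additionally contains elements of type 2+2+1+1 (9 of its 36 elements, about 25% of primes); (S_3 x S_3) : C_2 (6T13) additionally contains elements of type 4+2, 3+2+1, 2+2+1+1, 2+1+1+1+1 (45 of its 72 elements, about 62% of primes); S_6 (6T16) additionally contains elements of type 5+1, 4+2, 4+1+1, 3+2+1, 2+2+1+1, 2+1+1+1+1 (504 of its 720 elements, about 70% of primes). None of the 33 primes tested shows any such pattern (for each of these groups the chance of that is below 10^-4), which rules them out. Hence G = C_3 x S_3 (6T5), of order 18.

6T5: C_3 x S_3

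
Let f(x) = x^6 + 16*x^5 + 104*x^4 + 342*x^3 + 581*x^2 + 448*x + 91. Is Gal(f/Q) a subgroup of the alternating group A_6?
The polynomial is irreducible of degree 6 over Q. Its discriminant is 13191900736 = 114856^2, a perfect square. A Galois group lies in the alternating group exactly when the discriminant is a square in Q, so the Galois group (A_4) is contained in A_6.

Yes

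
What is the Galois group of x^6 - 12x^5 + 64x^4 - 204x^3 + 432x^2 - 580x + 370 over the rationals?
The polynomial f is an irreducible sextic over Q, so G = Gal(f/Q) is one of the 16 transitive subgroups 6T1, ..., 6T16 of S_6. The discriminant of f is -122931200, which is not a perfect square, so G is not contained in A_6. The transitive groups of degree 6 not contained in A_6 are: C_6 (6T1, order 6), S_3 (6T2, order 6), D_6 (6T3, order 12), C_3 x S_3 (6T5, order 18), A_4 x C_2 (6T6, order 24), S_4 (6T8, order 24), S_3 x S_3 (6T9, order 36), S_4 x C_2 (6T11, order 48), (S_3 x S_3) : C_2 (6T13, order 72), PGL(2,5) (6T14, order 120), S_6 (6T16, order 720). By Dedekind's theorem, for a prime p not dividing disc(f) the degrees of the irreducible factors of f mod p form the cycle type of an element of G. Factoring f modulo the 17 such primes p <= 71 (skipping 2, 5, 7, which divide the discriminant), each new pattern first appears at: mod 3: f = (x^3 + x^2 + 2x + 1)(x^3 + 2x^2 + 1), pattern 3+3; mod 13: f = (x^6 + x^5 + 12x^4 + 4x^3 + 3x^2 + 5x + 6), pattern 6; mod 19: f = (x^2 + 5x + 16)(x^4 + 2x^3 + 11x + 16), pattern 4+2; mod 23: f = (x + 15)(x + 16)(x^4 + 3x^3 + 7x^2 + 9x + 14), pattern 4+1+1; mod 53: f = (x^2 + 12x + 28)(x^2 + 30x + 46)(x^2 + 52x + 43), pattern 2+2+2; mod 59: f = (x + 10)(x + 18)(x^2 + 34x + 45)(x^2 + 44x + 53), pattern 2+2+1+1; mod 71: f = (x + 37)(x + 54)(x + 59)(x + 70)(x^2 + 52x + 9), pattern 2+1+1+1+1. No other pattern occurs in this range, so the set of observed cycle types is {3+3, 6, 4+2, 4+1+1, 2+2+2, 2+2+1+1, 2+1+1+1+1}. The candidates containing elements of all these cycle types are S_4 x C_2 (6T11) of order 48, S_6 (6T16) of order 720; the others are excluded. The observed types are precisely the cycle types that occur in S_4 x C_2 (6T11) (apart from the identity). Each of the other remaining candidates has further cycle types, and by the Chebotarev density theorem the matching factorization patterns would occur for a proportion of primes equal to their share of the group: S_6 (6T16) additionally contains elements of type 5+1, 3+2+1, 3+1+1+1 (304 of its 720 elements, about 42% of primes). None of the 17 primes tested shows any such pattern (for each of these groups the chance of that is below 10^-4), which rules them out. Hence G = S_4 x C_2 (6T11), of order 48.

S_4 x C_2 (order 48)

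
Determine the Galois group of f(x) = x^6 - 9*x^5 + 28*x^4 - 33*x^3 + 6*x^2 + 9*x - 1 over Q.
S_3

The polynomial f is an irreducible sextic over Q, so G = Gal(f/Q) is one of the 16 transitive subgroups 6T1, ..., 6T16 of S_6. The discriminant of f is 810448, which is not a perfect square, so G is not contained in A_6. The transitive groups of degree 6 not contained in A_6 are: C_6 (6T1, order 6), S_3 (6T2, order 6), D_6 (6T3, order 12), C_3 x S_3 (6T5, order 18), A_4 x C_2 (6T6, order 24), S_4 (6T8, order 24), S_3 x S_3 (6T9, order 36), S_4 x C_2 (6T11, order 48), (S_3 x S_3) : C_2 (6T13, order 72), PGL(2,5) (6T14, order 120), S_6 (6T16, order 720). By Dedekind's theorem, for a prime p not dividing disc(f) the degrees of the irreducible factors of f mod p form the cycle type of an element of G. Factoring f modulo the 23 such primes p <= 97 (skipping 2, 37, which divide the discriminant), each new pattern first appears at: mod 3: f = (x^3 + x^2 + x + 2)(x^3 + 2x^2 + x + 1), pattern 3+3; mod 5: f = (x^2 + x + 1)(x^2 + 2x + 3)(x^2 + 3x + 3), pattern 2+2+2; mod 67: f = (x + 1)(x + 17)(x + 29)(x + 35)(x + 47)(x + 63), pattern 1+1+1+1+1+1. No other pattern occurs in this range, so the set of observed cycle types is {3+3, 2+2+2, 1+1+1+1+1+1}. The candidates containing elements of all these cycle types are C_6 (6T1) of order 6, S_3 (6T2) of order 6, D_6 (6T3) of order 12, C_3 x S_3 (6T5) of order 18, A_4 x C_2 (6T6) of order 24, S_4 (6T8) of order 24, S_3 x S_3 (6T9) of order 36, S_4 x C_2 (6T11) of order 48, (S_3 x S_3) : C_2 (6T13) of order 72, PGL(2,5) (6T14) of order 120, S_6 (6T16) of order 720; the others are excluded. The observed types are precisely the cycle types that occur in S_3 (6T2). Each of the other remaining candidates has further cycle types, and by the Chebotarev density theorem the matching factorization patterns would occur for a proportion of primes equal to their share of the group: C_6 (6T1) additionally contains elements of type 6 (2 of its 6 elements, about 33% of primes); D_6 (6T3) additionally contains elements of type 6, 2+2+1+1 (5 of its 12 elements, about 42% of primes); C_3 x S_3 (6T5) additionally contains elements of type 6, 3+1+1+1 (10 of its 18 elements, about 56% of primes); A_4 x C_2 (6T6) additionally contains elements of type 6, 2+2+1+1, 2+1+1+1+1 (14 of its 24 elements, about 58% of primes); S_4 (6T8) additionally contains elements of type 4+1+1, 2+2+1+1 (9 of its 24 elements, about 38% of primes); S_3 x S_3 (6T9) additionally contains elements of type 6, 3+1+1+1, 2+2+1+1 (25 of its 36 elements, about 69% of primes); S_4 x C_2 (6T11) additionally contains elements of type 6, 4+2, 4+1+1, 2+2+1+1, 2+1+1+1+1 (32 of its 48 elements, about 67% of primes); (S_3 x S_3) : C_2 (6T13) additionally contains elements of type 6, 4+2, 3+2+1, 3+1+1+1, 2+2+1+1, 2+1+1+1+1 (61 of its 72 elements, about 85% of primes); PGL(2,5) (6T14) additionally contains elements of type 6, 5+1, 4+1+1, 2+2+1+1 (89 of its 120 elements, about 74% of primes); S_6 (6T16) additionally contains elements of type 6, 5+1, 4+2, 4+1+1, 3+2+1, 3+1+1+1, 2+2+1+1, 2+1+1+1+1 (664 of its 720 elements, about 92% of primes). None of the 23 primes tested shows any such pattern (for each of these groups the chance of that is below 10^-4), which rules them out. Hence G = S_3 (6T2), of order 6.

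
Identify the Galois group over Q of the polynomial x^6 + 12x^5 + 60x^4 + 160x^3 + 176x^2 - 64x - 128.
S_4 x C_2 (also written S4xC2)

The polynomial f is an irreducible sextic over Q, so G = Gal(f/Q) is one of the 16 transitive subgroups 6T1, ..., 6T16 of S_6. The discriminant of f is -3603718079512576, which is not a perfect square, so G is not contained in A_6. The transitive groups of degree 6 not contained in A_6 are: C_6 (6T1, order 6), S_3 (6T2, order 6), D_6 (6T3, order 12), C_3 x S_3 (6T5, order 18), A_4 x C_2 (6T6, order 24), S_4 (6T8, order 24), S_3 x S_3 (6T9, order 36), S_4 x C_2 (6T11, order 48), (S_3 x S_3) : C_2 (6T13, order 72), PGL(2,5) (6T14, order 120), S_6 (6T16, order 720). By Dedekind's theorem, for a prime p not dividing disc(f) the degrees of the irreducible factors of f mod p form the cycle type of an element of G. Factoring f modulo the 67 such primes p <= 347 (skipping 2, 229, which divide the discriminant), each new pattern first appears at: mod 3: f = (x^6 + x^3 + 2x^2 + 2x + 1), pattern 6; mod 5: f = (x^3 + x + 1)(x^3 + 2x^2 + 4x + 2), pattern 3+3; mod 7: f = (x + 5)(x + 6)(x^4 + x^3 + 5x^2 + 5x + 6), pattern 4+1+1; mod 13: f = (x^2 + 4x + 11)(x^4 + 8x^3 + 4x^2 + 4x + 12), pattern 4+2; mod 23: f = (x^2 + 4x + 6)(x^2 + 14x + 4)(x^2 + 17x + 10), pattern 2+2+2; mod 29: f = (x + 11)(x + 22)(x^2 + 2x + 28)(x^2 + 6x + 7), pattern 2+2+1+1; mod 193: f = (x + 7)(x + 14)(x + 90)(x + 107)(x + 183)(x + 190), pattern 1+1+1+1+1+1; mod 347: f = (x + 8)(x + 47)(x + 304)(x + 343)(x^2 + 4x + 330), pattern 2+1+1+1+1. No other pattern occurs in this range, so the set of observed cycle types is {6, 3+3, 4+1+1, 4+2, 2+2+2, 2+2+1+1, 1+1+1+1+1+1, 2+1+1+1+1}. The candidates containing elements of all these cycle types are S_4 x C_2 (6T11) of order 48, S_6 (6T16) of order 720; the others are excluded. The observed types are precisely the cycle types that occur in S_4 x C_2 (6T11). Each of the other remaining candidates has further cycle types, and by the Chebotarev density theorem the matching factorization patterns would occur for a proportion of primes equal to their share of the group: S_6 (6T16) additionally contains elements of type 5+1, 3+2+1, 3+1+1+1 (304 of its 720 elements, about 42% of primes). None of the 67 primes tested shows any such pattern (for each of these groups the chance of that is below 10^-4), which rules them out. Hence G = S_4 x C_2 (6T11), of order 48.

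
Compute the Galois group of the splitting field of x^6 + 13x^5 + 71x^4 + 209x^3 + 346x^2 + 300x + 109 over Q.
(C_3 x C_3) : C_4 (order 36)

The polynomial f is an irreducible sextic over Q, so G = Gal(f/Q) is one of the 16 transitive subgroups 6T1, ..., 6T16 of S_6. The discriminant of f is 525625 = 725^2, a perfect square, so G is contained in A_6. The transitive groups of degree 6 contained in A_6 are: A_4 (6T4, order 12), S_4 (6T7, order 24), (C_3 x C_3) : C_4 (6T10, order 36), PSL(2,5) (6T12, order 60), A_6 (6T15, order 360). By Dedekind's theorem, for a prime p not dividing disc(f) the degrees of the irreducible factors of f mod p form the cycle type of an element of G. Factoring f modulo the 19 such primes p <= 73 (skipping 5, 29, which divide the discriminant), each new pattern first appears at: mod 2: f = (x^2 + x + 1)(x^4 + x + 1), pattern 4+2; mod 11: f = (x^3 + 3x^2 + 5x + 5)(x^3 + 10x^2 + 3x + 2), pattern 3+3; mod 19: f = (x + 13)(x + 14)(x^2 + 8x + 17)(x^2 + 16x + 8), pattern 2+2+1+1; mod 61: f = (x + 30)(x + 37)(x + 44)(x^3 + 24x^2 + 59x + 50), pattern 3+1+1+1. No other pattern occurs in this range, so the set of observed cycle types is {4+2, 3+3, 2+2+1+1, 3+1+1+1}. The candidates containing elements of all these cycle types are (C_3 x C_3) : C_4 (6T10) of order 36, A_6 (6T15) of order 360; the others are excluded. The observed types are precisely the cycle types that occur in (C_3 x C_3) : C_4 (6T10) (apart from the identity). Each of the other remaining candidates has further cycle types, and by the Chebotarev density theorem the matching factorization patterns would occur for a proportion of primes equal to their share of the group: A_6 (6T15) additionally contains elements of type 5+1 (144 of its 360 elements, about 40% of primes). None of the 19 primes tested shows any such pattern (for each of these groups the chance of that is below 10^-4), which rules them out. Hence G = (C_3 x C_3) : C_4 (6T10), of order 36.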